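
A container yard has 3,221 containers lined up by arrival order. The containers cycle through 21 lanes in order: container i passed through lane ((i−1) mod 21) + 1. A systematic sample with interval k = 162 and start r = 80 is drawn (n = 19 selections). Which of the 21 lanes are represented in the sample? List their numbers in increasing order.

2, 5, 8, 11, 14, 17, 20

Consecutive selections differ by k = 162, so their lane numbers differ by 162 mod 21 = 15.
gcd(162, 21) = 3, so the sample visits 21/3 = 7 distinct residues mod 21.
Start 80 is lane 17; the lanes hit are 2, 5, 8, 11, 14, 17, 20.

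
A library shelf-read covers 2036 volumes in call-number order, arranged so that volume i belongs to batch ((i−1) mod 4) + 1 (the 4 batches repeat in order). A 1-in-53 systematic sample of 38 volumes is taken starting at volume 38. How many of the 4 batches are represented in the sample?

Consecutive selections differ by k = 53, so their batch numbers differ by 53 mod 4 = 1.
gcd(53, 4) = 1, so the sample visits 4/1 = 4 distinct residues mod 4.
Start 38 is batch 2; the batches hit are 1, 2, 3, 4.

4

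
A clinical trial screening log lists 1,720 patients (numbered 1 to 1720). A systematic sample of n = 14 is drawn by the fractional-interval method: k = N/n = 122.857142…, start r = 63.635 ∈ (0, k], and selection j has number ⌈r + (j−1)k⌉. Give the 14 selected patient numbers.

j=1: r + 0k = 63.635 → ⌈·⌉ = 64
j=2: r + 1k = 186.492142… → ⌈·⌉ = 187
j=3: r + 2k = 309.349285… → ⌈·⌉ = 310
j=4: r + 3k = 432.206428… → ⌈·⌉ = 433
j=5: r + 4k = 555.063571… → ⌈·⌉ = 556
j=6: r + 5k = 677.920714… → ⌈·⌉ = 678
j=7: r + 6k = 800.777857… → ⌈·⌉ = 801
j=8: r + 7k = 923.635 → ⌈·⌉ = 924
j=9: r + 8k = 1046.492142… → ⌈·⌉ = 1047
j=10: r + 9k = 1169.349285… → ⌈·⌉ = 1170
j=11: r + 10k = 1292.206428… → ⌈·⌉ = 1293
j=12: r + 11k = 1415.063571… → ⌈·⌉ = 1416
j=13: r + 12k = 1537.920714… → ⌈·⌉ = 1538
j=14: r + 13k = 1660.777857… → ⌈·⌉ = 1661

64, 187, 310, 433, 556, 678, 801, 924, 1047, 1170, 1293, 1416, 1538, 1661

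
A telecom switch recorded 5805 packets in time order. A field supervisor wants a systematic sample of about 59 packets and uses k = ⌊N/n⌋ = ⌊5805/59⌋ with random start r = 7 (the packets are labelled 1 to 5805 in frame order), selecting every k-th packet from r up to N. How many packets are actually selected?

60

k = ⌊5805/59⌋ = 98
Achieved size = ⌊(5805 − 7)/98⌋ + 1 = ⌊5798/98⌋ + 1 = 59 + 1 = 60
(last selection: 7 + 59×98 = 5789 ≤ 5805; next would be 5887 > 5805)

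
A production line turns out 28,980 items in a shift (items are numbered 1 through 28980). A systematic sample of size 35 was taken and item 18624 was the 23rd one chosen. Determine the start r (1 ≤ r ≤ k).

k = 28980/35 = 828
r = 18624 − (23−1)×828 = 18624 − 18216 = 408

408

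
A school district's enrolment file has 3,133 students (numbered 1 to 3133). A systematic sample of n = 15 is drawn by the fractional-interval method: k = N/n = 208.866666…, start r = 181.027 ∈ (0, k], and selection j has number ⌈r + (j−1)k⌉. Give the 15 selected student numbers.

j=1: r + 0k = 181.027 → ⌈·⌉ = 182
j=2: r + 1k = 389.893666… → ⌈·⌉ = 390
j=3: r + 2k = 598.760333… → ⌈·⌉ = 599
j=4: r + 3k = 807.627 → ⌈·⌉ = 808
j=5: r + 4k = 1016.493666… → ⌈·⌉ = 1017
j=6: r + 5k = 1225.360333… → ⌈·⌉ = 1226
j=7: r + 6k = 1434.227 → ⌈·⌉ = 1435
j=8: r + 7k = 1643.093666… → ⌈·⌉ = 1644
j=9: r + 8k = 1851.960333… → ⌈·⌉ = 1852
j=10: r + 9k = 2060.827 → ⌈·⌉ = 2061
j=11: r + 10k = 2269.693666… → ⌈·⌉ = 2270
j=12: r + 11k = 2478.560333… → ⌈·⌉ = 2479
j=13: r + 12k = 2687.427 → ⌈·⌉ = 2688
j=14: r + 13k = 2896.293666… → ⌈·⌉ = 2897
j=15: r + 14k = 3105.160333… → ⌈·⌉ = 3106

182, 390, 599, 808, 1017, 1226, 1435, 1644, 1852, 2061, 2270, 2479, 2688, 2897, 3106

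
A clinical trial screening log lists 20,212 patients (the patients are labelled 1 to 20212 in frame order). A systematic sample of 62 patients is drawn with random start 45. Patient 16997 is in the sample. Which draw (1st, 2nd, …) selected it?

k = 20212/62 = 326
position = (16997 − 45)/326 + 1 = 16952/326 + 1 = 52 + 1 = 53

53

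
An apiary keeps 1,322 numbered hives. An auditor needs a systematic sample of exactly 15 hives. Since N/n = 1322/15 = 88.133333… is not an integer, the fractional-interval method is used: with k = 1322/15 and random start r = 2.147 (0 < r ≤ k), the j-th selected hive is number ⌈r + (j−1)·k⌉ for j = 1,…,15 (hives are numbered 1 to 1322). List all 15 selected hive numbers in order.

3, 91, 179, 267, 355, 443, 531, 620, 708, 796, 884, 972, 1060, 1148, 1237

j=1: r + 0k = 2.147 → ⌈·⌉ = 3
j=2: r + 1k = 90.280333… → ⌈·⌉ = 91
j=3: r + 2k = 178.413666… → ⌈·⌉ = 179
j=4: r + 3k = 266.547 → ⌈·⌉ = 267
j=5: r + 4k = 354.680333… → ⌈·⌉ = 355
j=6: r + 5k = 442.813666… → ⌈·⌉ = 443
j=7: r + 6k = 530.947 → ⌈·⌉ = 531
j=8: r + 7k = 619.080333… → ⌈·⌉ = 620
j=9: r + 8k = 707.213666… → ⌈·⌉ = 708
j=10: r + 9k = 795.347 → ⌈·⌉ = 796
j=11: r + 10k = 883.480333… → ⌈·⌉ = 884
j=12: r + 11k = 971.613666… → ⌈·⌉ = 972
j=13: r + 12k = 1059.747 → ⌈·⌉ = 1060
j=14: r + 13k = 1147.880333… → ⌈·⌉ = 1148
j=15: r + 14k = 1236.013666… → ⌈·⌉ = 1237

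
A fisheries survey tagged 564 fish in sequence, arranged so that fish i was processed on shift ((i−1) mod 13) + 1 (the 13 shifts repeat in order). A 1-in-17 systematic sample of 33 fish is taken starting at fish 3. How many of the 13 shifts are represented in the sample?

Consecutive selections differ by k = 17, so their shift numbers differ by 17 mod 13 = 4.
gcd(17, 13) = 1, so the sample visits 13/1 = 13 distinct residues mod 13.
Start 3 is shift 3; the shifts hit are 1, 2, 3, 4, 5, 6, 7, 8, 9, 10, 11, 12, 13.

13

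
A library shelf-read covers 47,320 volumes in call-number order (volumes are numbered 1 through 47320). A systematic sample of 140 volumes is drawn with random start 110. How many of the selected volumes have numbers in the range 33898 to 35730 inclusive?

6

k = 47320/140 = 338
First selection ≥ 33898: 110 + ⌈(33898−110)/338⌉·338 = 110 + 100×338 = 33910
Last selection ≤ 35730: 110 + ⌊(35730−110)/338⌋·338 = 110 + 105×338 = 35600
Count = 105 − 100 + 1 = 6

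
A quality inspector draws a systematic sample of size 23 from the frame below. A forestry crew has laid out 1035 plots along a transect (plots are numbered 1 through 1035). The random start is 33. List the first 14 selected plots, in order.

k = N/n = 1035/23 = 45
plot 1: 33
plot 2: 33 + 45 = 78
plot 3: 78 + 45 = 123
plot 4: 123 + 45 = 168
plot 5: 168 + 45 = 213
plot 6: 213 + 45 = 258
plot 7: 258 + 45 = 303
plot 8: 303 + 45 = 348
plot 9: 348 + 45 = 393
plot 10: 393 + 45 = 438
plot 11: 438 + 45 = 483
plot 12: 483 + 45 = 528
plot 13: 528 + 45 = 573
plot 14: 573 + 45 = 618

33, 78, 123, 168, 213, 258, 303, 348, 393, 438, 483, 528, 573, 618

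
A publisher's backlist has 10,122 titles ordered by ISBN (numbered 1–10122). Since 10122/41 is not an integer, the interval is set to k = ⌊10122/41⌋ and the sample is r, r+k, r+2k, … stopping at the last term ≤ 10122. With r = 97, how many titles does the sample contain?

41

k = ⌊10122/41⌋ = 246
Achieved size = ⌊(10122 − 97)/246⌋ + 1 = ⌊10025/246⌋ + 1 = 40 + 1 = 41
(last selection: 97 + 40×246 = 9937 ≤ 10122; next would be 10183 > 10122)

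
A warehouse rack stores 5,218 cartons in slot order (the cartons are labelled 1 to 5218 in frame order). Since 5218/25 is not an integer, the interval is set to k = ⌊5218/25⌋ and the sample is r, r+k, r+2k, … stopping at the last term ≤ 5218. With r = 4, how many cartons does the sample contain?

26

k = ⌊5218/25⌋ = 208
Achieved size = ⌊(5218 − 4)/208⌋ + 1 = ⌊5214/208⌋ + 1 = 25 + 1 = 26
(last selection: 4 + 25×208 = 5204 ≤ 5218; next would be 5412 > 5218)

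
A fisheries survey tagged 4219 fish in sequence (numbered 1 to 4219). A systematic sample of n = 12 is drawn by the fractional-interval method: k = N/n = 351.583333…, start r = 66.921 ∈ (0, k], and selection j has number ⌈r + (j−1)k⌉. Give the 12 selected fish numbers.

j=1: r + 0k = 66.921 → ⌈·⌉ = 67
j=2: r + 1k = 418.504333… → ⌈·⌉ = 419
j=3: r + 2k = 770.087666… → ⌈·⌉ = 771
j=4: r + 3k = 1121.671 → ⌈·⌉ = 1122
j=5: r + 4k = 1473.254333… → ⌈·⌉ = 1474
j=6: r + 5k = 1824.837666… → ⌈·⌉ = 1825
j=7: r + 6k = 2176.421 → ⌈·⌉ = 2177
j=8: r + 7k = 2528.004333… → ⌈·⌉ = 2529
j=9: r + 8k = 2879.587666… → ⌈·⌉ = 2880
j=10: r + 9k = 3231.171 → ⌈·⌉ = 3232
j=11: r + 10k = 3582.754333… → ⌈·⌉ = 3583
j=12: r + 11k = 3934.337666… → ⌈·⌉ = 3935

67, 419, 771, 1122, 1474, 1825, 2177, 2529, 2880, 3232, 3583, 3935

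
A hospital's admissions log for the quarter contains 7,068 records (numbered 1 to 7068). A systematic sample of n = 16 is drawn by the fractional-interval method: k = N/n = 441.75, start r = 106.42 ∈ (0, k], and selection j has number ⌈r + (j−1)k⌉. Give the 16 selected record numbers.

j=1: r + 0k = 106.42 → ⌈·⌉ = 107
j=2: r + 1k = 548.17 → ⌈·⌉ = 549
j=3: r + 2k = 989.92 → ⌈·⌉ = 990
j=4: r + 3k = 1431.67 → ⌈·⌉ = 1432
j=5: r + 4k = 1873.42 → ⌈·⌉ = 1874
j=6: r + 5k = 2315.17 → ⌈·⌉ = 2316
j=7: r + 6k = 2756.92 → ⌈·⌉ = 2757
j=8: r + 7k = 3198.67 → ⌈·⌉ = 3199
j=9: r + 8k = 3640.42 → ⌈·⌉ = 3641
j=10: r + 9k = 4082.17 → ⌈·⌉ = 4083
j=11: r + 10k = 4523.92 → ⌈·⌉ = 4524
j=12: r + 11k = 4965.67 → ⌈·⌉ = 4966
j=13: r + 12k = 5407.42 → ⌈·⌉ = 5408
j=14: r + 13k = 5849.17 → ⌈·⌉ = 5850
j=15: r + 14k = 6290.92 → ⌈·⌉ = 6291
j=16: r + 15k = 6732.67 → ⌈·⌉ = 6733

107, 549, 990, 1432, 1874, 2316, 2757, 3199, 3641, 4083, 4524, 4966, 5408, 5850, 6291, 6733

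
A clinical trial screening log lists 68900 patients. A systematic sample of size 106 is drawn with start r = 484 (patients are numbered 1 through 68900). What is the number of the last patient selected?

68734

k = 68900/106 = 650
106th selection = r + (106−1)·k = 484 + 105×650 = 484 + 68250 = 68734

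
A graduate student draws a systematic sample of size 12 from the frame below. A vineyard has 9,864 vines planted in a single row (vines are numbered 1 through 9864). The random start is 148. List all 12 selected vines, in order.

148, 970, 1792, 2614, 3436, 4258, 5080, 5902, 6724, 7546, 8368, 9190

k = N/n = 9864/12 = 822
vine 1: 148
vine 2: 148 + 822 = 970
vine 3: 970 + 822 = 1792
vine 4: 1792 + 822 = 2614
vine 5: 2614 + 822 = 3436
vine 6: 3436 + 822 = 4258
vine 7: 4258 + 822 = 5080
vine 8: 5080 + 822 = 5902
vine 9: 5902 + 822 = 6724
vine 10: 6724 + 822 = 7546
vine 11: 7546 + 822 = 8368
vine 12: 8368 + 822 = 9190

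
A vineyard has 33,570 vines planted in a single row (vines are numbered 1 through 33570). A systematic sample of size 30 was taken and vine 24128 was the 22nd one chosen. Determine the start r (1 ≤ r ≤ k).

629

k = 33570/30 = 1119
r = 24128 − (22−1)×1119 = 24128 − 23499 = 629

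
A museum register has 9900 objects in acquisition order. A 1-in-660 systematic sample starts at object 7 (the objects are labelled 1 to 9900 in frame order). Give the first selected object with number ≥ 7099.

7267

k = 660
Steps past start: ⌈(7099 − 7)/660⌉ = ⌈7092/660⌉ = 11
Selected object: 7 + 11×660 = 7267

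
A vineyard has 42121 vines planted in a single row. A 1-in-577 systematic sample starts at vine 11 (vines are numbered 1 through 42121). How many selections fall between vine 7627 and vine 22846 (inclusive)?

k = 577
First selection ≥ 7627: 11 + ⌈(7627−11)/577⌉·577 = 11 + 14×577 = 8089
Last selection ≤ 22846: 11 + ⌊(22846−11)/577⌋·577 = 11 + 39×577 = 22514
Count = 39 − 14 + 1 = 26

26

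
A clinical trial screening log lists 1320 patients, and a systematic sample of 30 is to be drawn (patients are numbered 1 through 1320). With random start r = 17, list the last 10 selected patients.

k = N/n = 1320/30 = 44
21st selection = 17 + 20×44 = 897
22nd: 897 + 44 = 941
23rd: 941 + 44 = 985
24th: 985 + 44 = 1029
25th: 1029 + 44 = 1073
26th: 1073 + 44 = 1117
27th: 1117 + 44 = 1161
28th: 1161 + 44 = 1205
29th: 1205 + 44 = 1249
30th: 1249 + 44 = 1293

897, 941, 985, 1029, 1073, 1117, 1161, 1205, 1249, 1293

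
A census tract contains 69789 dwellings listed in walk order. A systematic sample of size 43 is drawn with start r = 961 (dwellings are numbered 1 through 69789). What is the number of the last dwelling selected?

69127

k = 69789/43 = 1623
43rd selection = r + (43−1)·k = 961 + 42×1623 = 961 + 68166 = 69127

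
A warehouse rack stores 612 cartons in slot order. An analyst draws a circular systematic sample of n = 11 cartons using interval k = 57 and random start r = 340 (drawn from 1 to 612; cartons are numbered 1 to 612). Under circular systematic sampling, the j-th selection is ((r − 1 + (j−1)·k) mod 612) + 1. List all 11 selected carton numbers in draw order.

340, 397, 454, 511, 568, 13, 70, 127, 184, 241, 298

Selection 1: 340
Selection 2: 340 + 57 = 397
Selection 3: 397 + 57 = 454
Selection 4: 454 + 57 = 511
Selection 5: 511 + 57 = 568
Selection 6: 568 + 57 = 625 → 625 − 612 = 13
Selection 7: 13 + 57 = 70
Selection 8: 70 + 57 = 127
Selection 9: 127 + 57 = 184
Selection 10: 184 + 57 = 241
Selection 11: 241 + 57 = 298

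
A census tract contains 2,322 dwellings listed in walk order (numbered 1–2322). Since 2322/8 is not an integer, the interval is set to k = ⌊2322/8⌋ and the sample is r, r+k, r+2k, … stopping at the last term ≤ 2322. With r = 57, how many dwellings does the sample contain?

k = ⌊2322/8⌋ = 290
Achieved size = ⌊(2322 − 57)/290⌋ + 1 = ⌊2265/290⌋ + 1 = 7 + 1 = 8
(last selection: 57 + 7×290 = 2087 ≤ 2322; next would be 2377 > 2322)

8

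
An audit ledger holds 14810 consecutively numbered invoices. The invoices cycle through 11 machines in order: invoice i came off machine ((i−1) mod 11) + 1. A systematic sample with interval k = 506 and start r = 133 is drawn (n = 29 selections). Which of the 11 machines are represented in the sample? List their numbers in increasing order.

1

Consecutive selections differ by k = 506, so their machine numbers differ by 506 mod 11 = 0.
gcd(506, 11) = 11, so the sample visits 11/11 = 1 distinct residues mod 11.
Start 133 is machine 1; the machines hit are 1.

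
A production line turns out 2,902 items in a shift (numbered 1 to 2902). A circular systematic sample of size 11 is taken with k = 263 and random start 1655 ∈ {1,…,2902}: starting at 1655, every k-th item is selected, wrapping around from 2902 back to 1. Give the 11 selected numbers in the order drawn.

Selection 1: 1655
Selection 2: 1655 + 263 = 1918
Selection 3: 1918 + 263 = 2181
Selection 4: 2181 + 263 = 2444
Selection 5: 2444 + 263 = 2707
Selection 6: 2707 + 263 = 2970 → 2970 − 2902 = 68
Selection 7: 68 + 263 = 331
Selection 8: 331 + 263 = 594
Selection 9: 594 + 263 = 857
Selection 10: 857 + 263 = 1120
Selection 11: 1120 + 263 = 1383

1655, 1918, 2181, 2444, 2707, 68, 331, 594, 857, 1120, 1383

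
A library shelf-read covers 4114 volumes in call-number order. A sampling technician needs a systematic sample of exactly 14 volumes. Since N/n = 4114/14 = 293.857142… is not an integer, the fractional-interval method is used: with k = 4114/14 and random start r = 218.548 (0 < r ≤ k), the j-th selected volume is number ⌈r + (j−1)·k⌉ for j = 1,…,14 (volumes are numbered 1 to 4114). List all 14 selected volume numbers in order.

219, 513, 807, 1101, 1394, 1688, 1982, 2276, 2570, 2864, 3158, 3451, 3745, 4039

j=1: r + 0k = 218.548 → ⌈·⌉ = 219
j=2: r + 1k = 512.405142… → ⌈·⌉ = 513
j=3: r + 2k = 806.262285… → ⌈·⌉ = 807
j=4: r + 3k = 1100.119428… → ⌈·⌉ = 1101
j=5: r + 4k = 1393.976571… → ⌈·⌉ = 1394
j=6: r + 5k = 1687.833714… → ⌈·⌉ = 1688
j=7: r + 6k = 1981.690857… → ⌈·⌉ = 1982
j=8: r + 7k = 2275.548 → ⌈·⌉ = 2276
j=9: r + 8k = 2569.405142… → ⌈·⌉ = 2570
j=10: r + 9k = 2863.262285… → ⌈·⌉ = 2864
j=11: r + 10k = 3157.119428… → ⌈·⌉ = 3158
j=12: r + 11k = 3450.976571… → ⌈·⌉ = 3451
j=13: r + 12k = 3744.833714… → ⌈·⌉ = 3745
j=14: r + 13k = 4038.690857… → ⌈·⌉ = 4039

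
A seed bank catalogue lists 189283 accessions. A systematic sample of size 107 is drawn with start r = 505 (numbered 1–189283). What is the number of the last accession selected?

188019

k = 189283/107 = 1769
107th selection = r + (107−1)·k = 505 + 106×1769 = 505 + 187514 = 188019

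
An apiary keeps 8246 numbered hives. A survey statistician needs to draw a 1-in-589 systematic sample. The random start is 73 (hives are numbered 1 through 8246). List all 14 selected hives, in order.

hive 1: 73
hive 2: 73 + 589 = 662
hive 3: 662 + 589 = 1251
hive 4: 1251 + 589 = 1840
hive 5: 1840 + 589 = 2429
hive 6: 2429 + 589 = 3018
hive 7: 3018 + 589 = 3607
hive 8: 3607 + 589 = 4196
hive 9: 4196 + 589 = 4785
hive 10: 4785 + 589 = 5374
hive 11: 5374 + 589 = 5963
hive 12: 5963 + 589 = 6552
hive 13: 6552 + 589 = 7141
hive 14: 7141 + 589 = 7730

73, 662, 1251, 1840, 2429, 3018, 3607, 4196, 4785, 5374, 5963, 6552, 7141, 7730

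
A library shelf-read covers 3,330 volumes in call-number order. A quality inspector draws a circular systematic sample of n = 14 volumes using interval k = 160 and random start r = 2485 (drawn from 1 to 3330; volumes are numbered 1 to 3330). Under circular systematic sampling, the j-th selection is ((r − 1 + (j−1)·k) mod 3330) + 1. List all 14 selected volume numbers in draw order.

Selection 1: 2485
Selection 2: 2485 + 160 = 2645
Selection 3: 2645 + 160 = 2805
Selection 4: 2805 + 160 = 2965
Selection 5: 2965 + 160 = 3125
Selection 6: 3125 + 160 = 3285
Selection 7: 3285 + 160 = 3445 → 3445 − 3330 = 115
Selection 8: 115 + 160 = 275
Selection 9: 275 + 160 = 435
Selection 10: 435 + 160 = 595
Selection 11: 595 + 160 = 755
Selection 12: 755 + 160 = 915
Selection 13: 915 + 160 = 1075
Selection 14: 1075 + 160 = 1235

2485, 2645, 2805, 2965, 3125, 3285, 115, 275, 435, 595, 755, 915, 1075, 1235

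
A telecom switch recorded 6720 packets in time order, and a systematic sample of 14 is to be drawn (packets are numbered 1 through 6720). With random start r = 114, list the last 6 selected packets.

k = N/n = 6720/14 = 480
9th selection = 114 + 8×480 = 3954
10th: 3954 + 480 = 4434
11th: 4434 + 480 = 4914
12th: 4914 + 480 = 5394
13th: 5394 + 480 = 5874
14th: 5874 + 480 = 6354

3954, 4434, 4914, 5394, 5874, 6354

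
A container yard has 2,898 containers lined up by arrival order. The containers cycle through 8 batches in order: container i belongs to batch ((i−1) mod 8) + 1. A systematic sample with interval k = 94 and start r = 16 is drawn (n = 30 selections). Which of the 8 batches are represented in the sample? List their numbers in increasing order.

2, 4, 6, 8

Consecutive selections differ by k = 94, so their batch numbers differ by 94 mod 8 = 6.
gcd(94, 8) = 2, so the sample visits 8/2 = 4 distinct residues mod 8.
Start 16 is batch 8; the batches hit are 2, 4, 6, 8.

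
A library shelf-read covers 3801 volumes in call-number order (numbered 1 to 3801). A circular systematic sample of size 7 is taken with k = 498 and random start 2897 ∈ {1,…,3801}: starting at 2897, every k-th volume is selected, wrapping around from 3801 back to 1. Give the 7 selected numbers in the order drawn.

Selection 1: 2897
Selection 2: 2897 + 498 = 3395
Selection 3: 3395 + 498 = 3893 → 3893 − 3801 = 92
Selection 4: 92 + 498 = 590
Selection 5: 590 + 498 = 1088
Selection 6: 1088 + 498 = 1586
Selection 7: 1586 + 498 = 2084

2897, 3395, 92, 590, 1088, 1586, 2084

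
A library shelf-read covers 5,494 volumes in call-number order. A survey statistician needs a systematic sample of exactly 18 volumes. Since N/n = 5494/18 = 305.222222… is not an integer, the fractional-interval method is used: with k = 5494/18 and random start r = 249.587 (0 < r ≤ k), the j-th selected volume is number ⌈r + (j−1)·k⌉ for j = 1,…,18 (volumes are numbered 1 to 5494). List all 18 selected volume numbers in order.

j=1: r + 0k = 249.587 → ⌈·⌉ = 250
j=2: r + 1k = 554.809222… → ⌈·⌉ = 555
j=3: r + 2k = 860.031444… → ⌈·⌉ = 861
j=4: r + 3k = 1165.253666… → ⌈·⌉ = 1166
j=5: r + 4k = 1470.475888… → ⌈·⌉ = 1471
j=6: r + 5k = 1775.698111… → ⌈·⌉ = 1776
j=7: r + 6k = 2080.920333… → ⌈·⌉ = 2081
j=8: r + 7k = 2386.142555… → ⌈·⌉ = 2387
j=9: r + 8k = 2691.364777… → ⌈·⌉ = 2692
j=10: r + 9k = 2996.587 → ⌈·⌉ = 2997
j=11: r + 10k = 3301.809222… → ⌈·⌉ = 3302
j=12: r + 11k = 3607.031444… → ⌈·⌉ = 3608
j=13: r + 12k = 3912.253666… → ⌈·⌉ = 3913
j=14: r + 13k = 4217.475888… → ⌈·⌉ = 4218
j=15: r + 14k = 4522.698111… → ⌈·⌉ = 4523
j=16: r + 15k = 4827.920333… → ⌈·⌉ = 4828
j=17: r + 16k = 5133.142555… → ⌈·⌉ = 5134
j=18: r + 17k = 5438.364777… → ⌈·⌉ = 5439

250, 555, 861, 1166, 1471, 1776, 2081, 2387, 2692, 2997, 3302, 3608, 3913, 4218, 4523, 4828, 5134, 5439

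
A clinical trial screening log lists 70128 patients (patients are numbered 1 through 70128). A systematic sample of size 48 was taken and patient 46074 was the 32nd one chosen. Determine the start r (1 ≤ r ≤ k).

783

k = 70128/48 = 1461
r = 46074 − (32−1)×1461 = 46074 − 45291 = 783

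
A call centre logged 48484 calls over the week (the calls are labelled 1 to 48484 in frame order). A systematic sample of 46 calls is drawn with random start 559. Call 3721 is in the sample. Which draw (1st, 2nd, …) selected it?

4

k = 48484/46 = 1054
position = (3721 − 559)/1054 + 1 = 3162/1054 + 1 = 3 + 1 = 4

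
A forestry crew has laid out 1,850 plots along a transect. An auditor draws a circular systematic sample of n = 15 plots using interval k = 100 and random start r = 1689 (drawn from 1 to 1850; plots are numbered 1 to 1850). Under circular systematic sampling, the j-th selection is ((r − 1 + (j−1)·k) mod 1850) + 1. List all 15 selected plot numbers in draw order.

Selection 1: 1689
Selection 2: 1689 + 100 = 1789
Selection 3: 1789 + 100 = 1889 → 1889 − 1850 = 39
Selection 4: 39 + 100 = 139
Selection 5: 139 + 100 = 239
Selection 6: 239 + 100 = 339
Selection 7: 339 + 100 = 439
Selection 8: 439 + 100 = 539
Selection 9: 539 + 100 = 639
Selection 10: 639 + 100 = 739
Selection 11: 739 + 100 = 839
Selection 12: 839 + 100 = 939
Selection 13: 939 + 100 = 1039
Selection 14: 1039 + 100 = 1139
Selection 15: 1139 + 100 = 1239

1689, 1789, 39, 139, 239, 339, 439, 539, 639, 739, 839, 939, 1039, 1139, 1239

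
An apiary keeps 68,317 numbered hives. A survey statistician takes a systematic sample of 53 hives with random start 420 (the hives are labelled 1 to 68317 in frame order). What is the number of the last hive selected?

67448

k = 68317/53 = 1289
53rd selection = r + (53−1)·k = 420 + 52×1289 = 420 + 67028 = 67448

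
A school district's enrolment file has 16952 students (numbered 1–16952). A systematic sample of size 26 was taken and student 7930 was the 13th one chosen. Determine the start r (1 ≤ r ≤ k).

k = 16952/26 = 652
r = 7930 − (13−1)×652 = 7930 − 7824 = 106

106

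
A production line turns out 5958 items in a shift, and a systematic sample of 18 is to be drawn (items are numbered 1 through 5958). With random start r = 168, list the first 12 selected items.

k = N/n = 5958/18 = 331
item 1: 168
item 2: 168 + 331 = 499
item 3: 499 + 331 = 830
item 4: 830 + 331 = 1161
item 5: 1161 + 331 = 1492
item 6: 1492 + 331 = 1823
item 7: 1823 + 331 = 2154
item 8: 2154 + 331 = 2485
item 9: 2485 + 331 = 2816
item 10: 2816 + 331 = 3147
item 11: 3147 + 331 = 3478
item 12: 3478 + 331 = 3809

168, 499, 830, 1161, 1492, 1823, 2154, 2485, 2816, 3147, 3478, 3809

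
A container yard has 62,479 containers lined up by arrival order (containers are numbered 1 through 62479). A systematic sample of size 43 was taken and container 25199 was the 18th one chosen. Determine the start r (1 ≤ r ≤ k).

498

k = 62479/43 = 1453
r = 25199 − (18−1)×1453 = 25199 − 24701 = 498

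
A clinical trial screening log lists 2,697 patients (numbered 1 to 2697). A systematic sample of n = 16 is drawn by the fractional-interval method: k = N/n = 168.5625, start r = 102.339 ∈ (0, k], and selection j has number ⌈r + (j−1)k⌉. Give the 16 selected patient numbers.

j=1: r + 0k = 102.339 → ⌈·⌉ = 103
j=2: r + 1k = 270.9015 → ⌈·⌉ = 271
j=3: r + 2k = 439.464 → ⌈·⌉ = 440
j=4: r + 3k = 608.0265 → ⌈·⌉ = 609
j=5: r + 4k = 776.589 → ⌈·⌉ = 777
j=6: r + 5k = 945.1515 → ⌈·⌉ = 946
j=7: r + 6k = 1113.714 → ⌈·⌉ = 1114
j=8: r + 7k = 1282.2765 → ⌈·⌉ = 1283
j=9: r + 8k = 1450.839 → ⌈·⌉ = 1451
j=10: r + 9k = 1619.4015 → ⌈·⌉ = 1620
j=11: r + 10k = 1787.964 → ⌈·⌉ = 1788
j=12: r + 11k = 1956.5265 → ⌈·⌉ = 1957
j=13: r + 12k = 2125.089 → ⌈·⌉ = 2126
j=14: r + 13k = 2293.6515 → ⌈·⌉ = 2294
j=15: r + 14k = 2462.214 → ⌈·⌉ = 2463
j=16: r + 15k = 2630.7765 → ⌈·⌉ = 2631

103, 271, 440, 609, 777, 946, 1114, 1283, 1451, 1620, 1788, 1957, 2126, 2294, 2463, 2631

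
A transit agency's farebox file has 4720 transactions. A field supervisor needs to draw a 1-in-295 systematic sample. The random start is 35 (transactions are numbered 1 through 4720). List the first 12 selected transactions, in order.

35, 330, 625, 920, 1215, 1510, 1805, 2100, 2395, 2690, 2985, 3280

transaction 1: 35
transaction 2: 35 + 295 = 330
transaction 3: 330 + 295 = 625
transaction 4: 625 + 295 = 920
transaction 5: 920 + 295 = 1215
transaction 6: 1215 + 295 = 1510
transaction 7: 1510 + 295 = 1805
transaction 8: 1805 + 295 = 2100
transaction 9: 2100 + 295 = 2395
transaction 10: 2395 + 295 = 2690
transaction 11: 2690 + 295 = 2985
transaction 12: 2985 + 295 = 3280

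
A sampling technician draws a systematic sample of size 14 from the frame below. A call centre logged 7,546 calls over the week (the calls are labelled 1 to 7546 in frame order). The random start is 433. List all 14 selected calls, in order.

433, 972, 1511, 2050, 2589, 3128, 3667, 4206, 4745, 5284, 5823, 6362, 6901, 7440

k = N/n = 7546/14 = 539
call 1: 433
call 2: 433 + 539 = 972
call 3: 972 + 539 = 1511
call 4: 1511 + 539 = 2050
call 5: 2050 + 539 = 2589
call 6: 2589 + 539 = 3128
call 7: 3128 + 539 = 3667
call 8: 3667 + 539 = 4206
call 9: 4206 + 539 = 4745
call 10: 4745 + 539 = 5284
call 11: 5284 + 539 = 5823
call 12: 5823 + 539 = 6362
call 13: 6362 + 539 = 6901
call 14: 6901 + 539 = 7440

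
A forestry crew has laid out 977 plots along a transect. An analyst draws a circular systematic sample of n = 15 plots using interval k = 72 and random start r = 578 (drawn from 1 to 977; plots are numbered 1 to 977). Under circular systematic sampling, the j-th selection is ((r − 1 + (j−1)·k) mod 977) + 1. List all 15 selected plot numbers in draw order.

Selection 1: 578
Selection 2: 578 + 72 = 650
Selection 3: 650 + 72 = 722
Selection 4: 722 + 72 = 794
Selection 5: 794 + 72 = 866
Selection 6: 866 + 72 = 938
Selection 7: 938 + 72 = 1010 → 1010 − 977 = 33
Selection 8: 33 + 72 = 105
Selection 9: 105 + 72 = 177
Selection 10: 177 + 72 = 249
Selection 11: 249 + 72 = 321
Selection 12: 321 + 72 = 393
Selection 13: 393 + 72 = 465
Selection 14: 465 + 72 = 537
Selection 15: 537 + 72 = 609

578, 650, 722, 794, 866, 938, 33, 105, 177, 249, 321, 393, 465, 537, 609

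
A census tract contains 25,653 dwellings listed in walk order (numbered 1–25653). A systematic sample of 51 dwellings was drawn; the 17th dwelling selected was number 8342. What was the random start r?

294

k = 25653/51 = 503
r = 8342 − (17−1)×503 = 8342 − 8048 = 294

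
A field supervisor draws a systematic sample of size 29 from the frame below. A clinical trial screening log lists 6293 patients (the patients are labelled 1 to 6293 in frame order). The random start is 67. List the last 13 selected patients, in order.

k = N/n = 6293/29 = 217
17th selection = 67 + 16×217 = 3539
18th: 3539 + 217 = 3756
19th: 3756 + 217 = 3973
20th: 3973 + 217 = 4190
21st: 4190 + 217 = 4407
22nd: 4407 + 217 = 4624
23rd: 4624 + 217 = 4841
24th: 4841 + 217 = 5058
25th: 5058 + 217 = 5275
26th: 5275 + 217 = 5492
27th: 5492 + 217 = 5709
28th: 5709 + 217 = 5926
29th: 5926 + 217 = 6143

3539, 3756, 3973, 4190, 4407, 4624, 4841, 5058, 5275, 5492, 5709, 5926, 6143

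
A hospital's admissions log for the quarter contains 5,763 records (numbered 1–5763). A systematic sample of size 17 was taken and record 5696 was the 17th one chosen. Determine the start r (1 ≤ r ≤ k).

k = 5763/17 = 339
r = 5696 − (17−1)×339 = 5696 − 5424 = 272

272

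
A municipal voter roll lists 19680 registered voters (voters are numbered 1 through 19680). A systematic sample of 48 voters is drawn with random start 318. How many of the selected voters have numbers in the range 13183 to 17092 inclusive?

9

k = 19680/48 = 410
First selection ≥ 13183: 318 + ⌈(13183−318)/410⌉·410 = 318 + 32×410 = 13438
Last selection ≤ 17092: 318 + ⌊(17092−318)/410⌋·410 = 318 + 40×410 = 16718
Count = 40 − 32 + 1 = 9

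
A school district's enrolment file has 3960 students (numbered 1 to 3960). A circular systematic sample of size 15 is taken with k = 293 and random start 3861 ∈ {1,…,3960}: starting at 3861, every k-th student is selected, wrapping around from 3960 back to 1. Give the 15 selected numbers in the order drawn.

3861, 194, 487, 780, 1073, 1366, 1659, 1952, 2245, 2538, 2831, 3124, 3417, 3710, 43

Selection 1: 3861
Selection 2: 3861 + 293 = 4154 → 4154 − 3960 = 194
Selection 3: 194 + 293 = 487
Selection 4: 487 + 293 = 780
Selection 5: 780 + 293 = 1073
Selection 6: 1073 + 293 = 1366
Selection 7: 1366 + 293 = 1659
Selection 8: 1659 + 293 = 1952
Selection 9: 1952 + 293 = 2245
Selection 10: 2245 + 293 = 2538
Selection 11: 2538 + 293 = 2831
Selection 12: 2831 + 293 = 3124
Selection 13: 3124 + 293 = 3417
Selection 14: 3417 + 293 = 3710
Selection 15: 3710 + 293 = 4003 → 4003 − 3960 = 43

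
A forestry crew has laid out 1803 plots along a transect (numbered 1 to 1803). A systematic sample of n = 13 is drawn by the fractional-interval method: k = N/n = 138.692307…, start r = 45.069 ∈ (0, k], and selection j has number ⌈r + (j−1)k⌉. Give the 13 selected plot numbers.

j=1: r + 0k = 45.069 → ⌈·⌉ = 46
j=2: r + 1k = 183.761307… → ⌈·⌉ = 184
j=3: r + 2k = 322.453615… → ⌈·⌉ = 323
j=4: r + 3k = 461.145923… → ⌈·⌉ = 462
j=5: r + 4k = 599.838230… → ⌈·⌉ = 600
j=6: r + 5k = 738.530538… → ⌈·⌉ = 739
j=7: r + 6k = 877.222846… → ⌈·⌉ = 878
j=8: r + 7k = 1015.915153… → ⌈·⌉ = 1016
j=9: r + 8k = 1154.607461… → ⌈·⌉ = 1155
j=10: r + 9k = 1293.299769… → ⌈·⌉ = 1294
j=11: r + 10k = 1431.992076… → ⌈·⌉ = 1432
j=12: r + 11k = 1570.684384… → ⌈·⌉ = 1571
j=13: r + 12k = 1709.376692… → ⌈·⌉ = 1710

46, 184, 323, 462, 600, 739, 878, 1016, 1155, 1294, 1432, 1571, 1710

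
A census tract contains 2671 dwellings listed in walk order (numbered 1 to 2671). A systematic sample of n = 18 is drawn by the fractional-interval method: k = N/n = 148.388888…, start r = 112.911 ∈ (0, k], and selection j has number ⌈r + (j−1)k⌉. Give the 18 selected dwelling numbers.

j=1: r + 0k = 112.911 → ⌈·⌉ = 113
j=2: r + 1k = 261.299888… → ⌈·⌉ = 262
j=3: r + 2k = 409.688777… → ⌈·⌉ = 410
j=4: r + 3k = 558.077666… → ⌈·⌉ = 559
j=5: r + 4k = 706.466555… → ⌈·⌉ = 707
j=6: r + 5k = 854.855444… → ⌈·⌉ = 855
j=7: r + 6k = 1003.244333… → ⌈·⌉ = 1004
j=8: r + 7k = 1151.633222… → ⌈·⌉ = 1152
j=9: r + 8k = 1300.022111… → ⌈·⌉ = 1301
j=10: r + 9k = 1448.411 → ⌈·⌉ = 1449
j=11: r + 10k = 1596.799888… → ⌈·⌉ = 1597
j=12: r + 11k = 1745.188777… → ⌈·⌉ = 1746
j=13: r + 12k = 1893.577666… → ⌈·⌉ = 1894
j=14: r + 13k = 2041.966555… → ⌈·⌉ = 2042
j=15: r + 14k = 2190.355444… → ⌈·⌉ = 2191
j=16: r + 15k = 2338.744333… → ⌈·⌉ = 2339
j=17: r + 16k = 2487.133222… → ⌈·⌉ = 2488
j=18: r + 17k = 2635.522111… → ⌈·⌉ = 2636

113, 262, 410, 559, 707, 855, 1004, 1152, 1301, 1449, 1597, 1746, 1894, 2042, 2191, 2339, 2488, 2636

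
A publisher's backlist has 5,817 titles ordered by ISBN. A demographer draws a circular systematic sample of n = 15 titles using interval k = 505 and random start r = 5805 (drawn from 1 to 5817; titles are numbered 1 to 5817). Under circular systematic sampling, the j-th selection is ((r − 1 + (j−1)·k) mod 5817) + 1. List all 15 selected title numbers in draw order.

Selection 1: 5805
Selection 2: 5805 + 505 = 6310 → 6310 − 5817 = 493
Selection 3: 493 + 505 = 998
Selection 4: 998 + 505 = 1503
Selection 5: 1503 + 505 = 2008
Selection 6: 2008 + 505 = 2513
Selection 7: 2513 + 505 = 3018
Selection 8: 3018 + 505 = 3523
Selection 9: 3523 + 505 = 4028
Selection 10: 4028 + 505 = 4533
Selection 11: 4533 + 505 = 5038
Selection 12: 5038 + 505 = 5543
Selection 13: 5543 + 505 = 6048 → 6048 − 5817 = 231
Selection 14: 231 + 505 = 736
Selection 15: 736 + 505 = 1241

5805, 493, 998, 1503, 2008, 2513, 3018, 3523, 4028, 4533, 5038, 5543, 231, 736, 1241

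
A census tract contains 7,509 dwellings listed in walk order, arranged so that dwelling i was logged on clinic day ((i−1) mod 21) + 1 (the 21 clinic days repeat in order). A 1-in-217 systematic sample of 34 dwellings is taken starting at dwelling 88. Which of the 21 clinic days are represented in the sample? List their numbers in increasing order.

Consecutive selections differ by k = 217, so their clinic day numbers differ by 217 mod 21 = 7.
gcd(217, 21) = 7, so the sample visits 21/7 = 3 distinct residues mod 21.
Start 88 is clinic day 4; the clinic days hit are 4, 11, 18.

4, 11, 18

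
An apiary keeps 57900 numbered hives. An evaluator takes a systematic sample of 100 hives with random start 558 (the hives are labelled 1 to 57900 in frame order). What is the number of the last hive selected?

57879

k = 57900/100 = 579
100th selection = r + (100−1)·k = 558 + 99×579 = 558 + 57321 = 57879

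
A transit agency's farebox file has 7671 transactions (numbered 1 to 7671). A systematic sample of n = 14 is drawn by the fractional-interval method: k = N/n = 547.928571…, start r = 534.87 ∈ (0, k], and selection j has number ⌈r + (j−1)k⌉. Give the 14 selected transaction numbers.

535, 1083, 1631, 2179, 2727, 3275, 3823, 4371, 4919, 5467, 6015, 6563, 7111, 7658

j=1: r + 0k = 534.87 → ⌈·⌉ = 535
j=2: r + 1k = 1082.798571… → ⌈·⌉ = 1083
j=3: r + 2k = 1630.727142… → ⌈·⌉ = 1631
j=4: r + 3k = 2178.655714… → ⌈·⌉ = 2179
j=5: r + 4k = 2726.584285… → ⌈·⌉ = 2727
j=6: r + 5k = 3274.512857… → ⌈·⌉ = 3275
j=7: r + 6k = 3822.441428… → ⌈·⌉ = 3823
j=8: r + 7k = 4370.37 → ⌈·⌉ = 4371
j=9: r + 8k = 4918.298571… → ⌈·⌉ = 4919
j=10: r + 9k = 5466.227142… → ⌈·⌉ = 5467
j=11: r + 10k = 6014.155714… → ⌈·⌉ = 6015
j=12: r + 11k = 6562.084285… → ⌈·⌉ = 6563
j=13: r + 12k = 7110.012857… → ⌈·⌉ = 7111
j=14: r + 13k = 7657.941428… → ⌈·⌉ = 7658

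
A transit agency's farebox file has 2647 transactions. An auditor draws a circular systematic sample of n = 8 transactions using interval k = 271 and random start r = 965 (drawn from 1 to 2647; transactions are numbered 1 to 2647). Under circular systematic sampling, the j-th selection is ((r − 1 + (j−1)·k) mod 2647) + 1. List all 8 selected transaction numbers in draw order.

965, 1236, 1507, 1778, 2049, 2320, 2591, 215

Selection 1: 965
Selection 2: 965 + 271 = 1236
Selection 3: 1236 + 271 = 1507
Selection 4: 1507 + 271 = 1778
Selection 5: 1778 + 271 = 2049
Selection 6: 2049 + 271 = 2320
Selection 7: 2320 + 271 = 2591
Selection 8: 2591 + 271 = 2862 → 2862 − 2647 = 215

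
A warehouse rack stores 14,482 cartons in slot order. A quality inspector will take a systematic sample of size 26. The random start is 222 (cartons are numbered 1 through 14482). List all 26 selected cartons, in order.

222, 779, 1336, 1893, 2450, 3007, 3564, 4121, 4678, 5235, 5792, 6349, 6906, 7463, 8020, 8577, 9134, 9691, 10248, 10805, 11362, 11919, 12476, 13033, 13590, 14147

k = N/n = 14482/26 = 557
carton 1: 222
carton 2: 222 + 557 = 779
carton 3: 779 + 557 = 1336
carton 4: 1336 + 557 = 1893
carton 5: 1893 + 557 = 2450
carton 6: 2450 + 557 = 3007
carton 7: 3007 + 557 = 3564
carton 8: 3564 + 557 = 4121
carton 9: 4121 + 557 = 4678
carton 10: 4678 + 557 = 5235
carton 11: 5235 + 557 = 5792
carton 12: 5792 + 557 = 6349
carton 13: 6349 + 557 = 6906
carton 14: 6906 + 557 = 7463
carton 15: 7463 + 557 = 8020
carton 16: 8020 + 557 = 8577
carton 17: 8577 + 557 = 9134
carton 18: 9134 + 557 = 9691
carton 19: 9691 + 557 = 10248
carton 20: 10248 + 557 = 10805
carton 21: 10805 + 557 = 11362
carton 22: 11362 + 557 = 11919
carton 23: 11919 + 557 = 12476
carton 24: 12476 + 557 = 13033
carton 25: 13033 + 557 = 13590
carton 26: 13590 + 557 = 14147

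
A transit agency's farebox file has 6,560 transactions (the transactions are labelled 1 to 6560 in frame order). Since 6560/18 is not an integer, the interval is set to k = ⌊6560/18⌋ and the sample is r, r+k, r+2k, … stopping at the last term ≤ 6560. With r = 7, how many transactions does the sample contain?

k = ⌊6560/18⌋ = 364
Achieved size = ⌊(6560 − 7)/364⌋ + 1 = ⌊6553/364⌋ + 1 = 18 + 1 = 19
(last selection: 7 + 18×364 = 6559 ≤ 6560; next would be 6923 > 6560)

19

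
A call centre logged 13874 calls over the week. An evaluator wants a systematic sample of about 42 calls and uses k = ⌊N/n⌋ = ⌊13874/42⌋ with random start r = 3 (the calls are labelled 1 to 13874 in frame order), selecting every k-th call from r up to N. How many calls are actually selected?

k = ⌊13874/42⌋ = 330
Achieved size = ⌊(13874 − 3)/330⌋ + 1 = ⌊13871/330⌋ + 1 = 42 + 1 = 43
(last selection: 3 + 42×330 = 13863 ≤ 13874; next would be 14193 > 13874)

43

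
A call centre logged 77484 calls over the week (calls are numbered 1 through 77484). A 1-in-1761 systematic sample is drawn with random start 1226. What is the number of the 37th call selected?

64622

k = 1761
37th selection = r + (37−1)·k = 1226 + 36×1761 = 1226 + 63396 = 64622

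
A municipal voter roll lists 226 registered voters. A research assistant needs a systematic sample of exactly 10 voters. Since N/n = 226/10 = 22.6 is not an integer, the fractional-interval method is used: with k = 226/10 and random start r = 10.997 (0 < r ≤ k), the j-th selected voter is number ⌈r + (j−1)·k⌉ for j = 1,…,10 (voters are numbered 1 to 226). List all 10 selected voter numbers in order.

11, 34, 57, 79, 102, 124, 147, 170, 192, 215

j=1: r + 0k = 10.997 → ⌈·⌉ = 11
j=2: r + 1k = 33.597 → ⌈·⌉ = 34
j=3: r + 2k = 56.197 → ⌈·⌉ = 57
j=4: r + 3k = 78.797 → ⌈·⌉ = 79
j=5: r + 4k = 101.397 → ⌈·⌉ = 102
j=6: r + 5k = 123.997 → ⌈·⌉ = 124
j=7: r + 6k = 146.597 → ⌈·⌉ = 147
j=8: r + 7k = 169.197 → ⌈·⌉ = 170
j=9: r + 8k = 191.797 → ⌈·⌉ = 192
j=10: r + 9k = 214.397 → ⌈·⌉ = 215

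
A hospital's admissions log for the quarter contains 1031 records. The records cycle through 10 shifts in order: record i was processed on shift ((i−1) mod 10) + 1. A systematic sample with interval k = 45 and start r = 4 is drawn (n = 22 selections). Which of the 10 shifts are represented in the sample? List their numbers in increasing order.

4, 9

Consecutive selections differ by k = 45, so their shift numbers differ by 45 mod 10 = 5.
gcd(45, 10) = 5, so the sample visits 10/5 = 2 distinct residues mod 10.
Start 4 is shift 4; the shifts hit are 4, 9.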